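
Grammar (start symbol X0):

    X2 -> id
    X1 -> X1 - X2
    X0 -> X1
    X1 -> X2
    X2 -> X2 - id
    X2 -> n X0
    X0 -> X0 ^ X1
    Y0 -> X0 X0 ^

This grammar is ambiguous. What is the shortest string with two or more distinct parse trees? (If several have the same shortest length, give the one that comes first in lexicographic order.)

length 1: no string has ≥2 trees
length 2: no string has ≥2 trees
length 3: id - id has 2 parse trees

Two derivations of id - id:
  X0 ⇒ X1 ⇒ X1 - X2 ⇒ X2 - X2 ⇒ id - X2 ⇒ id - id
  X0 ⇒ X1 ⇒ X2 ⇒ X2 - id ⇒ id - id

id - id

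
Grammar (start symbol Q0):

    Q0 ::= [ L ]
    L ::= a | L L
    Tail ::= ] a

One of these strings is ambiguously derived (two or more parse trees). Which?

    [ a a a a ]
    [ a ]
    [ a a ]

[ a a a a ]: 5 trees
[ a ]: 1 tree
[ a a ]: 1 tree

[ a a a a ]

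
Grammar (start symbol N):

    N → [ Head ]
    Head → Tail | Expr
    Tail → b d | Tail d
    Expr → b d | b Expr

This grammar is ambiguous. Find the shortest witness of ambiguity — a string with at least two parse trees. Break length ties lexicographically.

[ b d ]

length 4: [ b d ] has 2 parse trees

Two derivations of [ b d ]:
  N ⇒ [ Head ] ⇒ [ Tail ] ⇒ [ b d ]
  N ⇒ [ Head ] ⇒ [ Expr ] ⇒ [ b d ]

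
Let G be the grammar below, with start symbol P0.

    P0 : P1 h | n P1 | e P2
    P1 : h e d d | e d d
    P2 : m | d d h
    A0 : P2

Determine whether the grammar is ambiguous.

Witness: e d d h

Derivation 1: P0 ⇒ P1 h ⇒ e d d h
Derivation 2: P0 ⇒ e P2 ⇒ e d d h

Two distinct leftmost derivations for the same string.

Ambiguous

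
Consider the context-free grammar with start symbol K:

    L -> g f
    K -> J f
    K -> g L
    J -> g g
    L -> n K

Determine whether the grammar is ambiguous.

Witness: g g f

Derivation 1: K ⇒ J f ⇒ g g f
Derivation 2: K ⇒ g L ⇒ g g f

Two distinct leftmost derivations for the same string.

Ambiguous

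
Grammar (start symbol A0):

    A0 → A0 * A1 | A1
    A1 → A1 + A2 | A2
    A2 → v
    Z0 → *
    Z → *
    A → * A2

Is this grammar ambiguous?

Unambiguous

Only A0, A1, A2 are reachable from A0; ignoring the rest: A0 → A0 * A1 | A1  ;  A1 → A1 + A2 | A2  — a left-associative chain with A2 at the bottom. Each string factors uniquely by precedence.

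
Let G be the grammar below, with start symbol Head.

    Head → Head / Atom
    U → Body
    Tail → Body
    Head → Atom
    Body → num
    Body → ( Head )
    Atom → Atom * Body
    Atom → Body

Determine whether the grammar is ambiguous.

Unambiguous

(Tail, U are unreachable from Head, so their rules don't affect L(Head).) This is a standard precedence ladder (Head over Atom over Body), with each level left-recursive on its own operator ('/' at Head, '*' at Atom). That structure is LR(1), hence unambiguous.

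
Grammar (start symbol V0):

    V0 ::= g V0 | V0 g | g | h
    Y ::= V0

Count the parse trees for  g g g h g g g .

Parse trees for g g g h g g g (showing first 6 of 20):
  [V0 g [V0 g [V0 g [V0 [V0 [V0 [V0 h] g] g] g]]]]
  [V0 g [V0 g [V0 [V0 g [V0 [V0 [V0 h] g] g]] g]]]
  [V0 g [V0 g [V0 [V0 [V0 g [V0 [V0 h] g]] g] g]]]
  [V0 g [V0 g [V0 [V0 [V0 [V0 g [V0 h]] g] g] g]]]
  [V0 g [V0 [V0 g [V0 g [V0 [V0 [V0 h] g] g]]] g]]
  [V0 g [V0 [V0 g [V0 [V0 g [V0 [V0 h] g]] g]] g]]

20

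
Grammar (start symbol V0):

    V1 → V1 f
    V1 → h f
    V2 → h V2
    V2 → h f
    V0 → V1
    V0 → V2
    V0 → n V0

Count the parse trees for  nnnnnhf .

2

Parse trees for nnnnnhf:
  [V0 n [V0 n [V0 n [V0 n [V0 n [V0 [V1 h f]]]]]]]
  [V0 n [V0 n [V0 n [V0 n [V0 n [V0 [V2 h f]]]]]]]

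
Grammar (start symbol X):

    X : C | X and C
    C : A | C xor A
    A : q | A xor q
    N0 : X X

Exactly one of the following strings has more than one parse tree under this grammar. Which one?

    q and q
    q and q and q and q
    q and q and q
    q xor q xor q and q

q xor q xor q and q

q and q: 1 tree
q and q and q and q: 1 tree
q and q and q: 1 tree
q xor q xor q and q: 4 trees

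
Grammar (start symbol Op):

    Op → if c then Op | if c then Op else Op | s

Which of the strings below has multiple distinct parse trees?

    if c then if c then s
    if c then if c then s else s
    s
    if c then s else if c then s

if c then if c then s else s

if c then if c then s: 1 tree
if c then if c then s else s: 2 trees
s: 1 tree
if c then s else if c then s: 1 tree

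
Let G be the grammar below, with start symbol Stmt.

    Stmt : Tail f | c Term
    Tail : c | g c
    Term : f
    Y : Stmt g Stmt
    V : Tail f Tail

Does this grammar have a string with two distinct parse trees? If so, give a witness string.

Ambiguous

Witness: c f

Derivation 1: Stmt ⇒ Tail f ⇒ c f
Derivation 2: Stmt ⇒ c Term ⇒ c f

Two distinct leftmost derivations for the same string.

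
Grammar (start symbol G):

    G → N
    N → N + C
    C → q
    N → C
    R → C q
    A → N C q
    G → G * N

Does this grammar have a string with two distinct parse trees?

(R, A are unreachable from G, so their rules don't affect L(G).) This is a standard precedence ladder (G over N over C), with each level left-recursive on its own operator ('*' at G, '+' at N). That structure is LR(1), hence unambiguous.

Unambiguous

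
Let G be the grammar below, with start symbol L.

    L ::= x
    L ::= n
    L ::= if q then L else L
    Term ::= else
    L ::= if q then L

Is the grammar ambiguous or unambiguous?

Witness: if q then if q then n else n

Derivation 1: L ⇒ if q then L else L ⇒ if q then if q then L else L ⇒ if q then if q then n else L ⇒ if q then if q then n else n
Derivation 2: L ⇒ if q then L ⇒ if q then if q then L else L ⇒ if q then if q then n else L ⇒ if q then if q then n else n

Two distinct leftmost derivations for the same string.

Ambiguous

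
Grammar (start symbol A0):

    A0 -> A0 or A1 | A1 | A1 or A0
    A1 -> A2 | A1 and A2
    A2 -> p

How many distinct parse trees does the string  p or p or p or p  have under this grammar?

Parse trees for p or p or p or p:
  [A0 [A0 [A0 [A0 [A1 [A2 p]]] or [A1 [A2 p]]] or [A1 [A2 p]]] or [A1 [A2 p]]]
  [A0 [A0 [A0 [A1 [A2 p]] or [A0 [A1 [A2 p]]]] or [A1 [A2 p]]] or [A1 [A2 p]]]
  [A0 [A0 [A1 [A2 p]] or [A0 [A0 [A1 [A2 p]]] or [A1 [A2 p]]]] or [A1 [A2 p]]]
  [A0 [A0 [A1 [A2 p]] or [A0 [A1 [A2 p]] or [A0 [A1 [A2 p]]]]] or [A1 [A2 p]]]
  [A0 [A1 [A2 p]] or [A0 [A0 [A0 [A1 [A2 p]]] or [A1 [A2 p]]] or [A1 [A2 p]]]]
  [A0 [A1 [A2 p]] or [A0 [A0 [A1 [A2 p]] or [A0 [A1 [A2 p]]]] or [A1 [A2 p]]]]
  [A0 [A1 [A2 p]] or [A0 [A1 [A2 p]] or [A0 [A0 [A1 [A2 p]]] or [A1 [A2 p]]]]]
  [A0 [A1 [A2 p]] or [A0 [A1 [A2 p]] or [A0 [A1 [A2 p]] or [A0 [A1 [A2 p]]]]]]

8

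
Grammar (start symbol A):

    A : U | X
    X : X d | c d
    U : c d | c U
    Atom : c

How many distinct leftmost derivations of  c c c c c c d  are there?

1

Parse trees for c c c c c c d:
  [A [U c [U c [U c [U c [U c [U c d]]]]]]]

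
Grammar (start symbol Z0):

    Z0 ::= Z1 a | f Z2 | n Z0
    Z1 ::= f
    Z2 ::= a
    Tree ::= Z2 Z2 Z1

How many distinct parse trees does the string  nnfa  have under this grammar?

Parse trees for nnfa:
  [Z0 n [Z0 n [Z0 [Z1 f] a]]]
  [Z0 n [Z0 n [Z0 f [Z2 a]]]]

2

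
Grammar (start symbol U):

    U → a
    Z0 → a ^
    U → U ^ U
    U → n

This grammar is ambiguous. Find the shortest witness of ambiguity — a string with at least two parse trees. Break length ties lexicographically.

length 1: no string has ≥2 trees
length 3: no string has ≥2 trees
length 5: a ^ a ^ a has 2 parse trees

Two derivations of a ^ a ^ a:
  U ⇒ U ^ U ⇒ a ^ U ⇒ a ^ U ^ U ⇒ a ^ a ^ U ⇒ a ^ a ^ a
  U ⇒ U ^ U ⇒ U ^ U ^ U ⇒ a ^ U ^ U ⇒ a ^ a ^ U ⇒ a ^ a ^ a

a ^ a ^ a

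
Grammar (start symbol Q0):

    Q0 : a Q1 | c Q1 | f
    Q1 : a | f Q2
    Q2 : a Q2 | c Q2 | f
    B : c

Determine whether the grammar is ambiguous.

Unambiguous

(B is unreachable from Q0, so its rules don't affect L(Q0).) The reachable rules are right-linear with at most one rule per (nonterminal, next-terminal) pair. Each input token forces the next rule, so parsing is deterministic.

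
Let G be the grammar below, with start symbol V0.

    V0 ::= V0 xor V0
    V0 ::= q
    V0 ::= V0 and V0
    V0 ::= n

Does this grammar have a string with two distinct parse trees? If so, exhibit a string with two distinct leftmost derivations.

Ambiguous

Witness: n and n and n

Derivation 1: V0 ⇒ V0 and V0 ⇒ V0 and V0 and V0 ⇒ n and V0 and V0 ⇒ n and n and V0 ⇒ n and n and n
Derivation 2: V0 ⇒ V0 and V0 ⇒ n and V0 ⇒ n and V0 and V0 ⇒ n and n and V0 ⇒ n and n and n

Two distinct leftmost derivations for the same string.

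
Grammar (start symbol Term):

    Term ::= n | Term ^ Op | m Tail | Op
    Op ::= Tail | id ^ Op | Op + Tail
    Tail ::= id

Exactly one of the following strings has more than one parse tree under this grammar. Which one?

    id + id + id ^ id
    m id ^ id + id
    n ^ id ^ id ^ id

id + id + id ^ id: 1 tree
m id ^ id + id: 1 tree
n ^ id ^ id ^ id: 4 trees

n ^ id ^ id ^ id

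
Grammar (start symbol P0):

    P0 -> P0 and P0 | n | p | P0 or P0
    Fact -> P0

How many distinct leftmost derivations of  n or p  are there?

Parse trees for n or p:
  [P0 [P0 n] or [P0 p]]

1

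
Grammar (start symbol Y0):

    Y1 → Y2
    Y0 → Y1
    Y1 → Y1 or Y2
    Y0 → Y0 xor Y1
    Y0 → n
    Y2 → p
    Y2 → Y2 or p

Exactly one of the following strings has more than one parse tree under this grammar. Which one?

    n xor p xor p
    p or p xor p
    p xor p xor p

p or p xor p

n xor p xor p: 1 tree
p or p xor p: 2 trees
p xor p xor p: 1 tree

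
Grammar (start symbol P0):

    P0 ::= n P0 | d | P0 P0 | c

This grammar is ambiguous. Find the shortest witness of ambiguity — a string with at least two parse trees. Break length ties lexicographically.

c c c

length 1: no string has ≥2 trees
length 2: no string has ≥2 trees
length 3: c c c has 2 parse trees

Two derivations of c c c:
  P0 ⇒ P0 P0 ⇒ P0 P0 P0 ⇒ c P0 P0 ⇒ c c P0 ⇒ c c c
  P0 ⇒ P0 P0 ⇒ c P0 ⇒ c P0 P0 ⇒ c c P0 ⇒ c c c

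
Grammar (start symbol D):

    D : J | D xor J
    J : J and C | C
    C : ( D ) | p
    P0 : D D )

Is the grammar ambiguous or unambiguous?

Unambiguous

Only D, J, C are reachable from D; ignoring the rest: The grammar is stratified — D handles 'xor' (left-recursive), J handles 'and', C atoms. Each operator has a fixed associativity and precedence level, so every string has one parse.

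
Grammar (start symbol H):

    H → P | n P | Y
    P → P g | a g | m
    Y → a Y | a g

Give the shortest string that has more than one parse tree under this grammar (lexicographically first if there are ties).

length 1: no string has ≥2 trees
length 2: a g has 2 parse trees

Two derivations of a g:
  H ⇒ P ⇒ a g
  H ⇒ Y ⇒ a g

a g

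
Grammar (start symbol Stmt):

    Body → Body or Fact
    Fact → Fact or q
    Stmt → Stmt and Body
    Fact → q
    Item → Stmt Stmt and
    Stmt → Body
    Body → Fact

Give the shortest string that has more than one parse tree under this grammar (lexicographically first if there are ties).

q or q

length 1: no string has ≥2 trees
length 3: q or q has 2 parse trees

Two derivations of q or q:
  Stmt ⇒ Body ⇒ Body or Fact ⇒ Fact or Fact ⇒ q or Fact ⇒ q or q
  Stmt ⇒ Body ⇒ Fact ⇒ Fact or q ⇒ q or q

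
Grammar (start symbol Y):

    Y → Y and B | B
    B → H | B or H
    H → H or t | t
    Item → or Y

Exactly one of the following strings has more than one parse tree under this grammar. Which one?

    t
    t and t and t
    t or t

t or t

t: 1 tree
t and t and t: 1 tree
t or t: 2 trees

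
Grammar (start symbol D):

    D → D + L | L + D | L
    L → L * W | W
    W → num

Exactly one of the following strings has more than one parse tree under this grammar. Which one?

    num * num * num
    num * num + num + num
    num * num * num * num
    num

num * num * num: 1 tree
num * num + num + num: 4 trees
num * num * num * num: 1 tree
num: 1 tree

num * num + num + num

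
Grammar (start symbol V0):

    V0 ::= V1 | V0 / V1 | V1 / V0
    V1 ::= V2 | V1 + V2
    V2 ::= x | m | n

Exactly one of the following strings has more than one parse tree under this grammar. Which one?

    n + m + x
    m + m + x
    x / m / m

x / m / m

n + m + x: 1 tree
m + m + x: 1 tree
x / m / m: 4 trees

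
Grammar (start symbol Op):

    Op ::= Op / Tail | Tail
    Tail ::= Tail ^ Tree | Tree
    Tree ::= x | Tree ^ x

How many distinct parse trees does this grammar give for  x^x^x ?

Parse trees for x^x^x:
  [Op [Tail [Tail [Tree x]] ^ [Tree [Tree x] ^ x]]]
  [Op [Tail [Tail [Tail [Tree x]] ^ [Tree x]] ^ [Tree x]]]
  [Op [Tail [Tail [Tree [Tree x] ^ x]] ^ [Tree x]]]
  [Op [Tail [Tree [Tree [Tree x] ^ x] ^ x]]]

4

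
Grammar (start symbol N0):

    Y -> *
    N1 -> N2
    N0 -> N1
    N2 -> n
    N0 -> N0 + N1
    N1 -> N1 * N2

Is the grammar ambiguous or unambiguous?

Unambiguous

(Y is unreachable from N0, so its rules don't affect L(N0).) This is a standard precedence ladder (N0 over N1 over N2), with each level left-recursive on its own operator ('+' at N0, '*' at N1). That structure is LR(1), hence unambiguous.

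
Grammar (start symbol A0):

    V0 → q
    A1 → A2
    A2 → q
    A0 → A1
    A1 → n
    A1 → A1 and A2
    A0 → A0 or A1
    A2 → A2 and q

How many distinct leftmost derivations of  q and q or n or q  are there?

Parse trees for q and q or n or q:
  [A0 [A0 [A0 [A1 [A2 [A2 q] and q]]] or [A1 n]] or [A1 [A2 q]]]
  [A0 [A0 [A0 [A1 [A1 [A2 q]] and [A2 q]]] or [A1 n]] or [A1 [A2 q]]]

2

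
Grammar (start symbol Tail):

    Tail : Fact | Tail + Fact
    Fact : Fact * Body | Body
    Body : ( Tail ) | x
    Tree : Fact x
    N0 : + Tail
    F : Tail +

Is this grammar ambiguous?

(Tree, N0, F are unreachable from Tail, so their rules don't affect L(Tail).) This is a standard precedence ladder (Tail over Fact over Body), with each level left-recursive on its own operator ('+' at Tail, '*' at Fact). That structure is LR(1), hence unambiguous.

Unambiguous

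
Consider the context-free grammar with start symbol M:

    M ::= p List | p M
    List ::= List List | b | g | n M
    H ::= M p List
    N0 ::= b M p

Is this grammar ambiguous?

Witness: p b b b

Derivation 1: M ⇒ p List ⇒ p List List ⇒ p List List List ⇒ p b List List ⇒ p b b List ⇒ p b b b
Derivation 2: M ⇒ p List ⇒ p List List ⇒ p b List ⇒ p b List List ⇒ p b b List ⇒ p b b b

Two distinct leftmost derivations for the same string.

Ambiguous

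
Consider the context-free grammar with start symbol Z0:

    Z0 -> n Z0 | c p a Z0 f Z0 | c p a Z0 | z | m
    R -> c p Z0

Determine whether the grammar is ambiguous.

Ambiguous

Witness: c p a c p a m f m

Derivation 1: Z0 ⇒ c p a Z0 f Z0 ⇒ c p a c p a Z0 f Z0 ⇒ c p a c p a m f Z0 ⇒ c p a c p a m f m
Derivation 2: Z0 ⇒ c p a Z0 ⇒ c p a c p a Z0 f Z0 ⇒ c p a c p a m f Z0 ⇒ c p a c p a m f m

Two distinct leftmost derivations for the same string.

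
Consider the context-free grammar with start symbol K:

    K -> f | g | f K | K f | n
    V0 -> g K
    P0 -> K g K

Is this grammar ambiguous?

Ambiguous

Witness: f f

Derivation 1: K ⇒ f K ⇒ f f
Derivation 2: K ⇒ K f ⇒ f f

Two distinct leftmost derivations for the same string.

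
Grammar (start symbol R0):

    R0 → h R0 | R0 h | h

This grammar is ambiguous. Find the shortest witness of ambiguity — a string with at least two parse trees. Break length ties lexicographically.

h h

length 1: no string has ≥2 trees
length 2: h h has 2 parse trees

Two derivations of h h:
  R0 ⇒ h R0 ⇒ h h
  R0 ⇒ R0 h ⇒ h h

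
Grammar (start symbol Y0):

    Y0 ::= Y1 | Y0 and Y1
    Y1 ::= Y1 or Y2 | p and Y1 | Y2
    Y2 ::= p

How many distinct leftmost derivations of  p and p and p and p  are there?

Parse trees for p and p and p and p:
  [Y0 [Y1 p and [Y1 p and [Y1 p and [Y1 [Y2 p]]]]]]
  [Y0 [Y0 [Y1 [Y2 p]]] and [Y1 p and [Y1 p and [Y1 [Y2 p]]]]]
  [Y0 [Y0 [Y1 p and [Y1 [Y2 p]]]] and [Y1 p and [Y1 [Y2 p]]]]
  [Y0 [Y0 [Y0 [Y1 [Y2 p]]] and [Y1 [Y2 p]]] and [Y1 p and [Y1 [Y2 p]]]]
  [Y0 [Y0 [Y1 p and [Y1 p and [Y1 [Y2 p]]]]] and [Y1 [Y2 p]]]
  [Y0 [Y0 [Y0 [Y1 [Y2 p]]] and [Y1 p and [Y1 [Y2 p]]]] and [Y1 [Y2 p]]]
  [Y0 [Y0 [Y0 [Y1 p and [Y1 [Y2 p]]]] and [Y1 [Y2 p]]] and [Y1 [Y2 p]]]
  [Y0 [Y0 [Y0 [Y0 [Y1 [Y2 p]]] and [Y1 [Y2 p]]] and [Y1 [Y2 p]]] and [Y1 [Y2 p]]]

8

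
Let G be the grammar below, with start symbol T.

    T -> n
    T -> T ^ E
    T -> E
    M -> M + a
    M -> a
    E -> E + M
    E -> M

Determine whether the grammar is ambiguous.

Witness: a + a

Derivation 1: T ⇒ E ⇒ E + M ⇒ M + M ⇒ a + M ⇒ a + a
Derivation 2: T ⇒ E ⇒ M ⇒ M + a ⇒ a + a

Two distinct leftmost derivations for the same string.

Ambiguous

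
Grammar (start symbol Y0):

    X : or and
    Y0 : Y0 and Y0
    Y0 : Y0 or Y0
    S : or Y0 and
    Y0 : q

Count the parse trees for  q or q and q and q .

5

Parse trees for q or q and q and q:
  [Y0 [Y0 [Y0 q] or [Y0 q]] and [Y0 [Y0 q] and [Y0 q]]]
  [Y0 [Y0 [Y0 [Y0 q] or [Y0 q]] and [Y0 q]] and [Y0 q]]
  [Y0 [Y0 [Y0 q] or [Y0 [Y0 q] and [Y0 q]]] and [Y0 q]]
  [Y0 [Y0 q] or [Y0 [Y0 q] and [Y0 [Y0 q] and [Y0 q]]]]
  [Y0 [Y0 q] or [Y0 [Y0 [Y0 q] and [Y0 q]] and [Y0 q]]]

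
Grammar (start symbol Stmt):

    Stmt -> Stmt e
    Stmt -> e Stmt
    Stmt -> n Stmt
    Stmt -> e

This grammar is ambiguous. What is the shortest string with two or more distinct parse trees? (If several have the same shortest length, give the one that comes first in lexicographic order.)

e e

length 1: no string has ≥2 trees
length 2: e e has 2 parse trees

Two derivations of e e:
  Stmt ⇒ Stmt e ⇒ e e
  Stmt ⇒ e Stmt ⇒ e e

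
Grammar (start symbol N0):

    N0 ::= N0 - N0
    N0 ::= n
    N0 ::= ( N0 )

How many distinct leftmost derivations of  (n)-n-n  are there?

Parse trees for (n)-n-n:
  [N0 [N0 ( [N0 n] )] - [N0 [N0 n] - [N0 n]]]
  [N0 [N0 [N0 ( [N0 n] )] - [N0 n]] - [N0 n]]

2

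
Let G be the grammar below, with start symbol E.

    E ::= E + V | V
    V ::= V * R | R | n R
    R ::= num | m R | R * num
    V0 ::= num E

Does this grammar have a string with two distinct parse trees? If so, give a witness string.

Witness: num * num

Derivation 1: E ⇒ V ⇒ V * R ⇒ R * R ⇒ num * R ⇒ num * num
Derivation 2: E ⇒ V ⇒ R ⇒ R * num ⇒ num * num

Two distinct leftmost derivations for the same string.

Ambiguous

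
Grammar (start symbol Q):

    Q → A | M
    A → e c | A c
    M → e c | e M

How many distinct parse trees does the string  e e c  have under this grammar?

Parse trees for e e c:
  [Q [M e [M e c]]]

1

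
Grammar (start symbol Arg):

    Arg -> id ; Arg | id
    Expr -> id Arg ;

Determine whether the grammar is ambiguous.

Unambiguous

(Expr is unreachable from Arg, so its rules don't affect L(Arg).) Right-recursive list with a separator: after each atom, whether the separator follows determines the rule. One parse per string.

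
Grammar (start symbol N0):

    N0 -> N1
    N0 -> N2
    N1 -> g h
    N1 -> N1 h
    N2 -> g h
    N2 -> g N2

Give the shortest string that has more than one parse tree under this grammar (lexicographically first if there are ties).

g h

length 2: g h has 2 parse trees

Two derivations of g h:
  N0 ⇒ N1 ⇒ g h
  N0 ⇒ N2 ⇒ g h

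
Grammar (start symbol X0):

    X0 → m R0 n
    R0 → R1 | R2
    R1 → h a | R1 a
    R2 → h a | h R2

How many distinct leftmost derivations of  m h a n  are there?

2

Parse trees for m h a n:
  [X0 m [R0 [R1 h a]] n]
  [X0 m [R0 [R2 h a]] n]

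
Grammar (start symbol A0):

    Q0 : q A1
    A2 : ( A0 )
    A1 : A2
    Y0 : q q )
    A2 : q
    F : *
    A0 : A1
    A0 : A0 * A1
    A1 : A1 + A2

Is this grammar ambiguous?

Only A0, A1, A2 are reachable from A0; ignoring the rest: The grammar is stratified — A0 handles '*' (left-recursive), A1 handles '+', A2 atoms. Each operator has a fixed associativity and precedence level, so every string has one parse.

Unambiguous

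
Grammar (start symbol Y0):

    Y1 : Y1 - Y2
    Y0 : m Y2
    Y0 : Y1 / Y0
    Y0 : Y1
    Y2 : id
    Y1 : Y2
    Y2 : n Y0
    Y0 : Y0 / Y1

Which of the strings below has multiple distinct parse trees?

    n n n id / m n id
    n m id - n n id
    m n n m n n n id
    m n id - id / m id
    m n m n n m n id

n n n id / m n id

n n n id / m n id: 4 trees
n m id - n n id: 1 tree
m n n m n n n id: 1 tree
m n id - id / m id: 1 tree
m n m n n m n id: 1 tree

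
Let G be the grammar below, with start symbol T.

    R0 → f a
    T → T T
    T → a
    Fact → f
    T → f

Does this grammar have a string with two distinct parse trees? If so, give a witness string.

Witness: a a a

Derivation 1: T ⇒ T T ⇒ T T T ⇒ a T T ⇒ a a T ⇒ a a a
Derivation 2: T ⇒ T T ⇒ a T ⇒ a T T ⇒ a a T ⇒ a a a

Two distinct leftmost derivations for the same string.

Ambiguous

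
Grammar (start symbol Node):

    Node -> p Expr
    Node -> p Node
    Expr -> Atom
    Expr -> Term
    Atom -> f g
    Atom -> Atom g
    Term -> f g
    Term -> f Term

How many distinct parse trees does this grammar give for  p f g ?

2

Parse trees for p f g:
  [Node p [Expr [Atom f g]]]
  [Node p [Expr [Term f g]]]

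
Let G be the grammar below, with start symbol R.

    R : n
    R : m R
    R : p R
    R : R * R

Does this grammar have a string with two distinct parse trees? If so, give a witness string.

Witness: m n * n

Derivation 1: R ⇒ m R ⇒ m R * R ⇒ m n * R ⇒ m n * n
Derivation 2: R ⇒ R * R ⇒ m R * R ⇒ m n * R ⇒ m n * n

Two distinct leftmost derivations for the same string.

Ambiguous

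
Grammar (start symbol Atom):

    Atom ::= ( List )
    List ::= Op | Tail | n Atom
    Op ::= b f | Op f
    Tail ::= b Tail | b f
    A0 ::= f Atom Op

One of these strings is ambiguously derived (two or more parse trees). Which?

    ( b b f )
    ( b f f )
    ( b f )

( b f )

( b b f ): 1 tree
( b f f ): 1 tree
( b f ): 2 trees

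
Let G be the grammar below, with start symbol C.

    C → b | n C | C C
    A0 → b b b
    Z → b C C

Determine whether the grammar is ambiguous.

Ambiguous

Witness: b b b

Derivation 1: C ⇒ C C ⇒ b C ⇒ b C C ⇒ b b C ⇒ b b b
Derivation 2: C ⇒ C C ⇒ C C C ⇒ b C C ⇒ b b C ⇒ b b b

Two distinct leftmost derivations for the same string.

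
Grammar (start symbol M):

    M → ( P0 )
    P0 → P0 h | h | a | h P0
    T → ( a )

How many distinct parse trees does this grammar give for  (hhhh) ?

8

Parse trees for (hhhh):
  [M ( [P0 [P0 [P0 [P0 h] h] h] h] )]
  [M ( [P0 [P0 [P0 h [P0 h]] h] h] )]
  [M ( [P0 [P0 h [P0 [P0 h] h]] h] )]
  [M ( [P0 [P0 h [P0 h [P0 h]]] h] )]
  [M ( [P0 h [P0 [P0 [P0 h] h] h]] )]
  [M ( [P0 h [P0 [P0 h [P0 h]] h]] )]
  [M ( [P0 h [P0 h [P0 [P0 h] h]]] )]
  [M ( [P0 h [P0 h [P0 h [P0 h]]]] )]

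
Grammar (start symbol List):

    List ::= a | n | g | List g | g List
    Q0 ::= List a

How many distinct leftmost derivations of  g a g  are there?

Parse trees for g a g:
  [List [List g [List a]] g]
  [List g [List [List a] g]]

2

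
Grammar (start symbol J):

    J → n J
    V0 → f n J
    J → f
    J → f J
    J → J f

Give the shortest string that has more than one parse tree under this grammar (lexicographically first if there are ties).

f f

length 1: no string has ≥2 trees
length 2: f f has 2 parse trees

Two derivations of f f:
  J ⇒ f J ⇒ f f
  J ⇒ J f ⇒ f f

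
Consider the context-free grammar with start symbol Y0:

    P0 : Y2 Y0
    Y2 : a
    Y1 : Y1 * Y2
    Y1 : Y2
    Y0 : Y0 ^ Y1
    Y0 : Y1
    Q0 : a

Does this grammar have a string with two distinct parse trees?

Unambiguous

Only Y0, Y1, Y2 are reachable from Y0; ignoring the rest: Y0 → Y0 ^ Y1 | Y1  ;  Y1 → Y1 * Y2 | Y2  — a left-associative chain with Y2 at the bottom. Each string factors uniquely by precedence.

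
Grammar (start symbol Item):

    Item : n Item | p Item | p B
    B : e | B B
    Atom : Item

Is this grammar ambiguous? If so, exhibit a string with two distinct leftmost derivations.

Witness: p e e e

Derivation 1: Item ⇒ p B ⇒ p B B ⇒ p e B ⇒ p e B B ⇒ p e e B ⇒ p e e e
Derivation 2: Item ⇒ p B ⇒ p B B ⇒ p B B B ⇒ p e B B ⇒ p e e B ⇒ p e e e

Two distinct leftmost derivations for the same string.

Ambiguous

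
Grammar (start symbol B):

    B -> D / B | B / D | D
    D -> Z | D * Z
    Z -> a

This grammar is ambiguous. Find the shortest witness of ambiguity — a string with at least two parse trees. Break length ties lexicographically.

length 1: no string has ≥2 trees
length 3: a / a has 2 parse trees

Two derivations of a / a:
  B ⇒ D / B ⇒ Z / B ⇒ a / B ⇒ a / D ⇒ a / Z ⇒ a / a
  B ⇒ B / D ⇒ D / D ⇒ Z / D ⇒ a / D ⇒ a / Z ⇒ a / a

a / a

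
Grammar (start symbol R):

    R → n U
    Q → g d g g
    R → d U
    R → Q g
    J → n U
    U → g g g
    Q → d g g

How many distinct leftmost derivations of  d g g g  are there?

Parse trees for d g g g:
  [R d [U g g g]]
  [R [Q d g g] g]

2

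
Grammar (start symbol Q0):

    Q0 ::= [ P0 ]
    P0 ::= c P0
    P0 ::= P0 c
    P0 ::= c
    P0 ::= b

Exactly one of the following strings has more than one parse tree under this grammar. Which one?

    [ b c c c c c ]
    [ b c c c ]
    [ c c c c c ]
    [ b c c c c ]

[ b c c c c c ]: 1 tree
[ b c c c ]: 1 tree
[ c c c c c ]: 16 trees
[ b c c c c ]: 1 tree

[ c c c c c ]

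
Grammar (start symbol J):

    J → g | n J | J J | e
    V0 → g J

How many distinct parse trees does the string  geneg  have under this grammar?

Parse trees for geneg:
  [J [J g] [J [J e] [J n [J [J e] [J g]]]]]
  [J [J g] [J [J e] [J [J n [J e]] [J g]]]]
  [J [J g] [J [J [J e] [J n [J e]]] [J g]]]
  [J [J [J g] [J e]] [J n [J [J e] [J g]]]]
  [J [J [J g] [J e]] [J [J n [J e]] [J g]]]
  [J [J [J g] [J [J e] [J n [J e]]]] [J g]]
  [J [J [J [J g] [J e]] [J n [J e]]] [J g]]

7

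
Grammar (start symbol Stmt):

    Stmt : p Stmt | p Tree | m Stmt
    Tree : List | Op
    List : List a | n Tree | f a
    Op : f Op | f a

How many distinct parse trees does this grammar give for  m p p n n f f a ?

1

Parse trees for m p p n n f f a:
  [Stmt m [Stmt p [Stmt p [Tree [List n [Tree [List n [Tree [Op f [Op f a]]]]]]]]]]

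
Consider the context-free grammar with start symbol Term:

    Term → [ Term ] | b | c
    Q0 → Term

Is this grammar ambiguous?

Unambiguous

Only Term is reachable from Term; ignoring the rest: Each string is a nest of matched brackets around a single atom. An opening bracket forces the recursive rule; an atom forces the base rule.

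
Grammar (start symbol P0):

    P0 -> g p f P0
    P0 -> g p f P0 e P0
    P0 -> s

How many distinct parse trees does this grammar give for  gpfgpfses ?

2

Parse trees for gpfgpfses:
  [P0 g p f [P0 g p f [P0 s] e [P0 s]]]
  [P0 g p f [P0 g p f [P0 s]] e [P0 s]]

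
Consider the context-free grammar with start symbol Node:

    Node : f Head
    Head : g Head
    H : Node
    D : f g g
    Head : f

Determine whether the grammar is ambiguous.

Only Node, Head are reachable from Node; ignoring the rest: The reachable rules are right-linear with at most one rule per (nonterminal, next-terminal) pair. Each input token forces the next rule, so parsing is deterministic.

Unambiguous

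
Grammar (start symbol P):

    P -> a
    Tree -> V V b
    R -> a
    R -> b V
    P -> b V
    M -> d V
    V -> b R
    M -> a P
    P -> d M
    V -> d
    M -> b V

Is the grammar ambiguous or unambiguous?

(Tree is unreachable from P, so its rules don't affect L(P).) Restricted to the reachable nonterminals, every rule has the form A → t or A → t B, and no two rules for the same A share a first terminal. The grammar encodes a DFA — one run per string.

Unambiguous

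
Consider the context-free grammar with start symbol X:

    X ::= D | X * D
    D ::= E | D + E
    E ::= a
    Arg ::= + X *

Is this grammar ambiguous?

(Arg is unreachable from X, so its rules don't affect L(X).) This is a standard precedence ladder (X over D over E), with each level left-recursive on its own operator ('*' at X, '+' at D). That structure is LR(1), hence unambiguous.

Unambiguous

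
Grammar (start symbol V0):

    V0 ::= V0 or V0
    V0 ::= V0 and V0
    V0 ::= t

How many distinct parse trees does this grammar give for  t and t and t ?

Parse trees for t and t and t:
  [V0 [V0 t] and [V0 [V0 t] and [V0 t]]]
  [V0 [V0 [V0 t] and [V0 t]] and [V0 t]]

2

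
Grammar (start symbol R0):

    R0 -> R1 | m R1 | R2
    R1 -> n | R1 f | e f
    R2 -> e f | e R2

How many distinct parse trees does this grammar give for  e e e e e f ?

Parse trees for e e e e e f:
  [R0 [R2 e [R2 e [R2 e [R2 e [R2 e f]]]]]]

1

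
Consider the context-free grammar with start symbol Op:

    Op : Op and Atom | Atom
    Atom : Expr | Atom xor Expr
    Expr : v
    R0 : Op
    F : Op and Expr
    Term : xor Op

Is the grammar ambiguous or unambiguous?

Only Op, Atom, Expr are reachable from Op; ignoring the rest: The grammar is stratified — Op handles 'and' (left-recursive), Atom handles 'xor', Expr atoms. Each operator has a fixed associativity and precedence level, so every string has one parse.

Unambiguous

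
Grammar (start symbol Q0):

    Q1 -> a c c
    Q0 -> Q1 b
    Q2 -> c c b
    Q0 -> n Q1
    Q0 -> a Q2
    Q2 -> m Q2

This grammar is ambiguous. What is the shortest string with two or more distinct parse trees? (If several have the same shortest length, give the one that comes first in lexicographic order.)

length 4: a c c b has 2 parse trees

Two derivations of a c c b:
  Q0 ⇒ Q1 b ⇒ a c c b
  Q0 ⇒ a Q2 ⇒ a c c b

a c c b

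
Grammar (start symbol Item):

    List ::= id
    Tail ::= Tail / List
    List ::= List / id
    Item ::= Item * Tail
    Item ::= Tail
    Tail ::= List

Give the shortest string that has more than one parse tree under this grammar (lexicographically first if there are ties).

id / id

length 1: no string has ≥2 trees
length 3: id / id has 2 parse trees

Two derivations of id / id:
  Item ⇒ Tail ⇒ Tail / List ⇒ List / List ⇒ id / List ⇒ id / id
  Item ⇒ Tail ⇒ List ⇒ List / id ⇒ id / id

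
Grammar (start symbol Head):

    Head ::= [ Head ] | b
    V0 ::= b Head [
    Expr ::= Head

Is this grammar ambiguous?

Unambiguous

Only Head is reachable from Head; ignoring the rest: Each string is a nest of matched brackets around a single atom. An opening bracket forces the recursive rule; an atom forces the base rule.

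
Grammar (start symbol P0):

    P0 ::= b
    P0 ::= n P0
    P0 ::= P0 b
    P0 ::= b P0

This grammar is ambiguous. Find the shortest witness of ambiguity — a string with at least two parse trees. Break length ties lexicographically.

b b

length 1: no string has ≥2 trees
length 2: b b has 2 parse trees

Two derivations of b b:
  P0 ⇒ P0 b ⇒ b b
  P0 ⇒ b P0 ⇒ b b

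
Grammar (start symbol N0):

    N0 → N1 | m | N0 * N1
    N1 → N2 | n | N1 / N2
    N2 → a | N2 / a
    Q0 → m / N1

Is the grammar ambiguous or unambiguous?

Ambiguous

Witness: a / a

Derivation 1: N0 ⇒ N1 ⇒ N2 ⇒ N2 / a ⇒ a / a
Derivation 2: N0 ⇒ N1 ⇒ N1 / N2 ⇒ N2 / N2 ⇒ a / N2 ⇒ a / a

Two distinct leftmost derivations for the same string.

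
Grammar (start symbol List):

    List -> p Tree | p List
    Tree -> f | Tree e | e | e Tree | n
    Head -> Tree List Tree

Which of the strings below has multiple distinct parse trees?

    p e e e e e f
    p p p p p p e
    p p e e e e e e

p p e e e e e e

p e e e e e f: 1 tree
p p p p p p e: 1 tree
p p e e e e e e: 32 trees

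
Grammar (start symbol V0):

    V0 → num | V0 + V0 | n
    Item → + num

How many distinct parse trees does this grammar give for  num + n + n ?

Parse trees for num + n + n:
  [V0 [V0 num] + [V0 [V0 n] + [V0 n]]]
  [V0 [V0 [V0 num] + [V0 n]] + [V0 n]]

2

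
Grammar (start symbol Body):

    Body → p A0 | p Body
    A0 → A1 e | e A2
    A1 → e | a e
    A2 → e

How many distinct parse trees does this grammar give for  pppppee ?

Parse trees for pppppee:
  [Body p [Body p [Body p [Body p [Body p [A0 [A1 e] e]]]]]]
  [Body p [Body p [Body p [Body p [Body p [A0 e [A2 e]]]]]]]

2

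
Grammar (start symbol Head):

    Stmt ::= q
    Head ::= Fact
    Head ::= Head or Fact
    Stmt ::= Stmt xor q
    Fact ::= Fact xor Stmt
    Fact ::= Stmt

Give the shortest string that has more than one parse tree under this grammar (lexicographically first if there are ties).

q xor q

length 1: no string has ≥2 trees
length 3: q xor q has 2 parse trees

Two derivations of q xor q:
  Head ⇒ Fact ⇒ Fact xor Stmt ⇒ Stmt xor Stmt ⇒ q xor Stmt ⇒ q xor q
  Head ⇒ Fact ⇒ Stmt ⇒ Stmt xor q ⇒ q xor q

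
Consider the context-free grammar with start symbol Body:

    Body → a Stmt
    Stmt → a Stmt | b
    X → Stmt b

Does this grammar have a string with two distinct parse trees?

Only Body, Stmt are reachable from Body; ignoring the rest: Restricted to the reachable nonterminals, every rule has the form A → t or A → t B, and no two rules for the same A share a first terminal. The grammar encodes a DFA — one run per string.

Unambiguous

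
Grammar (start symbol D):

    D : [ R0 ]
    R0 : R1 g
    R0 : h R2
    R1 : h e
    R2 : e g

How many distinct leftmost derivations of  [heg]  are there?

2

Parse trees for [heg]:
  [D [ [R0 [R1 h e] g] ]]
  [D [ [R0 h [R2 e g]] ]]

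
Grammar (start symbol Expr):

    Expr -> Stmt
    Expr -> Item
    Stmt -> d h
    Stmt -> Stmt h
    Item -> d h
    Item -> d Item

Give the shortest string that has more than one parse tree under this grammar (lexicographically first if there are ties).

d h

length 2: d h has 2 parse trees

Two derivations of d h:
  Expr ⇒ Stmt ⇒ d h
  Expr ⇒ Item ⇒ d h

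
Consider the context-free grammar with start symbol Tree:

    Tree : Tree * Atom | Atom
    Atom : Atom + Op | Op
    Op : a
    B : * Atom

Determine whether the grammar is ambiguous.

Only Tree, Atom, Op are reachable from Tree; ignoring the rest: The grammar is stratified — Tree handles '*' (left-recursive), Atom handles '+', Op atoms. Each operator has a fixed associativity and precedence level, so every string has one parse.

Unambiguous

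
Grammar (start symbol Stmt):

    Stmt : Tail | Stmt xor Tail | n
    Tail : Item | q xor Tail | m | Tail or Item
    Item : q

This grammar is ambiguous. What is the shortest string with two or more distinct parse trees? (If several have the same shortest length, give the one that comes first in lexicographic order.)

length 1: no string has ≥2 trees
length 3: q xor m has 2 parse trees

Two derivations of q xor m:
  Stmt ⇒ Tail ⇒ q xor Tail ⇒ q xor m
  Stmt ⇒ Stmt xor Tail ⇒ Tail xor Tail ⇒ Item xor Tail ⇒ q xor Tail ⇒ q xor m

q xor m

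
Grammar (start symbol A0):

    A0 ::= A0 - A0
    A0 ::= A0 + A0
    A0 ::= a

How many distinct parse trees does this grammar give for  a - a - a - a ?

Parse trees for a - a - a - a:
  [A0 [A0 a] - [A0 [A0 a] - [A0 [A0 a] - [A0 a]]]]
  [A0 [A0 a] - [A0 [A0 [A0 a] - [A0 a]] - [A0 a]]]
  [A0 [A0 [A0 a] - [A0 a]] - [A0 [A0 a] - [A0 a]]]
  [A0 [A0 [A0 a] - [A0 [A0 a] - [A0 a]]] - [A0 a]]
  [A0 [A0 [A0 [A0 a] - [A0 a]] - [A0 a]] - [A0 a]]

5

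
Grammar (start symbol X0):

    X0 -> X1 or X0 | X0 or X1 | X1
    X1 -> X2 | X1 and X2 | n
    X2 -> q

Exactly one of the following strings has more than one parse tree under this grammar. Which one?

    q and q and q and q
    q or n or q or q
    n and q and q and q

q or n or q or q

q and q and q and q: 1 tree
q or n or q or q: 8 trees
n and q and q and q: 1 tree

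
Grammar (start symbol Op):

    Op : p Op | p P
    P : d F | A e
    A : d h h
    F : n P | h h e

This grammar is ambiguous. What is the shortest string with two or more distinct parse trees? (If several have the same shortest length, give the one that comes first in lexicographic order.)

p d h h e

length 5: p d h h e has 2 parse trees

Two derivations of p d h h e:
  Op ⇒ p P ⇒ p d F ⇒ p d h h e
  Op ⇒ p P ⇒ p A e ⇒ p d h h e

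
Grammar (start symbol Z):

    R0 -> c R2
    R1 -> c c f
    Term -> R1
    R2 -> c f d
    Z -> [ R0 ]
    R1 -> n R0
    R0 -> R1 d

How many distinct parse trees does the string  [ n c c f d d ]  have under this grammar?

Parse trees for [ n c c f d d ]:
  [Z [ [R0 [R1 n [R0 c [R2 c f d]]] d] ]]
  [Z [ [R0 [R1 n [R0 [R1 c c f] d]] d] ]]

2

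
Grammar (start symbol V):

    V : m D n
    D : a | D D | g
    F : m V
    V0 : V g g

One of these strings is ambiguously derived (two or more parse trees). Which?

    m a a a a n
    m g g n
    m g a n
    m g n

m a a a a n: 5 trees
m g g n: 1 tree
m g a n: 1 tree
m g n: 1 tree

m a a a a n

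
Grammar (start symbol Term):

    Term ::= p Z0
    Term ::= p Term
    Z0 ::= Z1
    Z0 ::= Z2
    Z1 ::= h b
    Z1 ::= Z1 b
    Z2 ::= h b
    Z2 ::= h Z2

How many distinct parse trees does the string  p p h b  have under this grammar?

2

Parse trees for p p h b:
  [Term p [Term p [Z0 [Z1 h b]]]]
  [Term p [Term p [Z0 [Z2 h b]]]]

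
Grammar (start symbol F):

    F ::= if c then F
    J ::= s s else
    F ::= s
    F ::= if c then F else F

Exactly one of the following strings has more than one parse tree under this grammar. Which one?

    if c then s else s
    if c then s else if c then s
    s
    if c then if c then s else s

if c then s else s: 1 tree
if c then s else if c then s: 1 tree
s: 1 tree
if c then if c then s else s: 2 trees

if c then if c then s else s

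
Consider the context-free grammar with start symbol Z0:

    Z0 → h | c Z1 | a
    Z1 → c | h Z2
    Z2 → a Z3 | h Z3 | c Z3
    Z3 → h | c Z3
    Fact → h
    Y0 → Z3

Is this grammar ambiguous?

(Fact, Y0 are unreachable from Z0, so their rules don't affect L(Z0).) The reachable rules are right-linear with at most one rule per (nonterminal, next-terminal) pair. Each input token forces the next rule, so parsing is deterministic.

Unambiguous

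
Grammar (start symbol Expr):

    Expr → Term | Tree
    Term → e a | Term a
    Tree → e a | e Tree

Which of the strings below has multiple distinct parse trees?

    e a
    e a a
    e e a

e a

e a: 2 trees
e a a: 1 tree
e e a: 1 tree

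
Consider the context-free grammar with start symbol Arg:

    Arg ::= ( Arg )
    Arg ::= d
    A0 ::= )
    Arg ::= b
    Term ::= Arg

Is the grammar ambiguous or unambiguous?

(Term, A0 are unreachable from Arg, so their rules don't affect L(Arg).) Each string is a nest of matched brackets around a single atom. An opening bracket forces the recursive rule; an atom forces the base rule.

Unambiguous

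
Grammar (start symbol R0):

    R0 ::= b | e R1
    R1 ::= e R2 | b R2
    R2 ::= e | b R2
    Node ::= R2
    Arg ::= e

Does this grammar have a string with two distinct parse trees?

Unambiguous

(Node, Arg are unreachable from R0, so their rules don't affect L(R0).) Each reachable nonterminal has at most one production per leading terminal, and all productions are right-linear; the derivation is determined token-by-token.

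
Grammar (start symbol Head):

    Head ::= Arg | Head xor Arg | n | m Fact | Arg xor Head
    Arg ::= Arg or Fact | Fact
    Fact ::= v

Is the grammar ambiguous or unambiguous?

Witness: v xor v

Derivation 1: Head ⇒ Head xor Arg ⇒ Arg xor Arg ⇒ Fact xor Arg ⇒ v xor Arg ⇒ v xor Fact ⇒ v xor v
Derivation 2: Head ⇒ Arg xor Head ⇒ Fact xor Head ⇒ v xor Head ⇒ v xor Arg ⇒ v xor Fact ⇒ v xor v

Two distinct leftmost derivations for the same string.

Ambiguous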